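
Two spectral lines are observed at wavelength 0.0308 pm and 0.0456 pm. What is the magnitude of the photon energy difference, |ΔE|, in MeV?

13.1 MeV

Using E = hc/λ: E₁ = 6.449e-12 J, E₂ = 4.356e-12 J.
|ΔE| = |6.449e-12 − 4.356e-12| = 2.09e-12 J = 13.1 MeV.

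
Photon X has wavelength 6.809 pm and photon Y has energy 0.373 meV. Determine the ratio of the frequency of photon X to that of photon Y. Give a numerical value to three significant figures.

4.88 × 10^8

f_X = 4.403 × 10^19 Hz (from wavelength = 6.809 pm, via f = c/λ).
f_Y = 9.019 × 10^10 Hz (from energy = 0.373 meV, via f = E/h).
Ratio = 4.403 × 10^19 / 9.019 × 10^10 = 4.88 × 10^8.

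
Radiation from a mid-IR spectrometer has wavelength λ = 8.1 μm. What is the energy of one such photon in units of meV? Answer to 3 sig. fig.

153 meV

Use h = 6.62607015 × 10^-34 J·s, c = 2.99792458 × 10^8 m/s, 1 eV = 1.602176634 × 10^-19 J.
Convert to SI: λ = 8.1 μm = 8.1 × 10^-6 m.
Since E = hc/λ for a photon, E = 2.452 × 10^-20 J.
Converting to meV: E = 153.1 meV ≈ 153 meV.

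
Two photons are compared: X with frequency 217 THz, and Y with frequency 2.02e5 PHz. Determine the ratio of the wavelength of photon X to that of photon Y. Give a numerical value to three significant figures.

9.31e5

λ_X = 1.382e-6 m (from frequency = 217 THz, via λ = c/f).
λ_Y = 1.484e-12 m (from frequency = 2.02e5 PHz, via λ = c/f).
Ratio = 1.382e-6 / 1.484e-12 = 9.31e5.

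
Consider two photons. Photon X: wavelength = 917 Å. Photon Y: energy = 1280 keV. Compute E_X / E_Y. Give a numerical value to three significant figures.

1.06·10^-5

E_X = 2.166·10^-18 J (from wavelength = 917 Å, via E = hc/λ).
E_Y = 2.051·10^-13 J (from energy = 1280 keV, via E given directly).
Ratio = 2.166·10^-18 / 2.051·10^-13 = 1.06·10^-5.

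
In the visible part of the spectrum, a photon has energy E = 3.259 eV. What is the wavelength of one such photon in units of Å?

First convert: E = 3.259 eV = 5.2215·10^-19 J.
The photon relation is λ = hc/E, giving λ = 3.804·10^-7 m.
Converting to Å: λ = 3804 Å ≈ 3800 Å.

3800 Å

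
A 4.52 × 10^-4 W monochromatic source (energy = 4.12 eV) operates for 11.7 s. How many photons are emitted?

8.01 × 10^15 photons

Total energy: E_total = P·t = 4.52 × 10^-4 × 11.7 = 0.005288 J.
Per-photon energy: E = 6.601 × 10^-19 J.
N = E_total / E_photon = 8.01 × 10^15.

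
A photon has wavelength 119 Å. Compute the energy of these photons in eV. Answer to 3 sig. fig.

104 eV

Take h = 6.62607015e-34 J·s, c = 2.99792458e8 m/s, 1 eV = 1.602176634e-19 J.
Convert to SI: λ = 119 Å = 1.19e-8 m.
The photon relation is E = hc/λ, giving E = 1.669e-17 J.
Converting to eV: E = 104.2 eV ≈ 104 eV.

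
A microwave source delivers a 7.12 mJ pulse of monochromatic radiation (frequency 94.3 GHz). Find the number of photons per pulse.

1.14 × 10^20 photons

Per-photon energy: E = 6.248 × 10^-23 J (from frequency = 94.3 GHz).
N = E_total / E_photon = 0.00712 J / 6.248 × 10^-23 J = 1.14 × 10^20.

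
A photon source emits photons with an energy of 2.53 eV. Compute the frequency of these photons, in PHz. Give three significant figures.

First convert: E = 2.53 eV = 4.0535·10^-19 J.
Apply f = E/h: f = 6.118·10^14 Hz.
Converting to PHz: f = 0.6118 PHz ≈ 0.612 PHz.

0.612 PHz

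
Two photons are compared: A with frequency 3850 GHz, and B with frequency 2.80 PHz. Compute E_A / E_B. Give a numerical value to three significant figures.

1.37·10^-3

E_A = 2.551·10^-21 J (from frequency = 3850 GHz, via E = hf).
E_B = 1.855·10^-18 J (from frequency = 2.80 PHz, via E = hf).
Ratio = 2.551·10^-21 / 1.855·10^-18 = 1.37·10^-3.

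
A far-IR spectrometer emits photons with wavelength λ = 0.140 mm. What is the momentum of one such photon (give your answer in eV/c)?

In SI units: λ = 0.140 mm = 1.40 × 10^-4 m.
Since p = h/λ for a photon, p = 4.733 × 10^-30 kg·m/s.
Converting to eV/c: p = 0.008856 eV/c ≈ 8.86 × 10^-3 eV/c.

8.86 × 10^-3 eV/c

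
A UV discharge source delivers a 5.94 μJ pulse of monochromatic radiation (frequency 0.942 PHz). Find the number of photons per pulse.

9.52e12 photons

Per-photon energy: E = 6.242e-19 J (from frequency = 0.942 PHz).
N = E_total / E_photon = 5.94e-6 J / 6.242e-19 J = 9.52e12.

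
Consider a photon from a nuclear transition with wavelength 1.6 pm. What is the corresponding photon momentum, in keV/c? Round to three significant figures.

775 keV/c

Use h = 6.62607015e-34 J·s, c = 2.99792458e8 m/s, 1 eV = 1.602176634e-19 J.
First convert: λ = 1.6 pm = 1.6e-12 m.
The photon relation is p = h/λ, giving p = 4.141e-22 kg·m/s.
Converting to keV/c: p = 774.9 keV/c ≈ 775 keV/c.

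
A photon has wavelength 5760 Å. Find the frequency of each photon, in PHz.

First convert: λ = 5760 Å = 5.76 × 10^-7 m.
Since f = c/λ for a photon, f = 5.205 × 10^14 Hz.
Converting to PHz: f = 0.5205 PHz ≈ 0.520 PHz.

0.520 PHz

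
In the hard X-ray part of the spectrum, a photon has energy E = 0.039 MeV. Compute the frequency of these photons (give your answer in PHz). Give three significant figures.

Convert to SI: E = 0.039 MeV = 6.2485e-15 J.
Apply f = E/h: f = 9.430e18 Hz.
Converting to PHz: f = 9430 PHz ≈ 9430 PHz.

9430 PHz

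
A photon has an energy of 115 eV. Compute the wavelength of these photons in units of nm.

Take h = 6.62607015e-34 J·s, c = 2.99792458e8 m/s, 1 eV = 1.602176634e-19 J.
Convert to SI: E = 115 eV = 1.8425e-17 J.
For a photon λ = hc/E, so λ = 1.078e-8 m.
Converting to nm: λ = 10.78 nm ≈ 10.8 nm.

10.8 nm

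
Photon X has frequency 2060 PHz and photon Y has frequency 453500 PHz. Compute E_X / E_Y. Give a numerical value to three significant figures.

E_X = 1.365e-15 J (from frequency = 2060 PHz, via E = hf).
E_Y = 3.005e-13 J (from frequency = 453500 PHz, via E = hf).
Ratio = 1.365e-15 / 3.005e-13 = 4.54e-3.

4.54e-3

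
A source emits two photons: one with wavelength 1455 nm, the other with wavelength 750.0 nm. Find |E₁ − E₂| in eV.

Using E = hc/λ: E₁ = 1.3653 × 10^-19 J, E₂ = 2.6486 × 10^-19 J.
|ΔE| = |1.3653 × 10^-19 − 2.6486 × 10^-19| = 1.28 × 10^-19 J = 0.801 eV.

0.801 eV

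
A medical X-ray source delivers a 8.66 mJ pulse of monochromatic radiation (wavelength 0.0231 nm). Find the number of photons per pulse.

Per-photon energy: E = 8.599·10^-15 J (from wavelength = 0.0231 nm).
N = E_total / E_photon = 0.00866 J / 8.599·10^-15 J = 1.01·10^12.

1.01·10^12 photons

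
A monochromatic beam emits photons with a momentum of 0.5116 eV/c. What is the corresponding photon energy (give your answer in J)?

Convert to SI: p = 0.5116 eV/c = 2.7341e-28 kg·m/s.
For a photon E = pc, so E = 8.197e-20 J.
So E ≈ 8.20e-20 J.

8.20e-20 J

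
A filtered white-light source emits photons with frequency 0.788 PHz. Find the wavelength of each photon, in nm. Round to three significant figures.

Convert to SI: f = 0.788 PHz = 7.88e14 Hz.
Apply λ = c/f: λ = 3.804e-7 m.
Converting to nm: λ = 380.4 nm ≈ 380 nm.

380 nm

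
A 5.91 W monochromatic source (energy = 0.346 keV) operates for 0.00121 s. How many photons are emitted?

Total energy: E_total = P·t = 5.91 × 0.00121 = 0.007151 J.
Per-photon energy: E = 5.544 × 10^-17 J.
N = E_total / E_photon = 1.29 × 10^14.

1.29 × 10^14 photons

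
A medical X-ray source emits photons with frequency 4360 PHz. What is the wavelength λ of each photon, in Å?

0.688 Å

Convert to SI: f = 4360 PHz = 4.36·10^18 Hz.
For a photon λ = c/f, so λ = 6.876·10^-11 m.
Converting to Å: λ = 0.6876 Å ≈ 0.688 Å.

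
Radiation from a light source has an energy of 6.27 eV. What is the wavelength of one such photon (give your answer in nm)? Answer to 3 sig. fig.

198 nm

First convert: E = 6.27 eV = 1.0046 × 10^-18 J.
Since λ = hc/E for a photon, λ = 1.977 × 10^-7 m.
Converting to nm: λ = 197.7 nm ≈ 198 nm.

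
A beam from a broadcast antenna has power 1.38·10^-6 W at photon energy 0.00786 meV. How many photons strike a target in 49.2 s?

Total energy: E_total = P·t = 1.38·10^-6 × 49.2 = 6.790·10^-5 J.
Per-photon energy: E = 1.259·10^-24 J.
N = E_total / E_photon = 5.39·10^19.

5.39·10^19 photons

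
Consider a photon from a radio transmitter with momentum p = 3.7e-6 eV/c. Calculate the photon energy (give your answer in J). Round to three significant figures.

First convert: p = 3.7e-6 eV/c = 1.9774e-33 kg·m/s.
Apply E = pc: E = 5.928e-25 J.
So E ≈ 5.93e-25 J.

5.93e-25 J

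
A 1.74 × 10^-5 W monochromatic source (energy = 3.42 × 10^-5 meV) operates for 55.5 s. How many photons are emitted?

1.76 × 10^23 photons

Total energy: E_total = P·t = 1.74 × 10^-5 × 55.5 = 9.657 × 10^-4 J.
Per-photon energy: E = 5.479 × 10^-27 J.
N = E_total / E_photon = 1.76 × 10^23.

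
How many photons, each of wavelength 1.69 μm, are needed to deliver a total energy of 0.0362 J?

Per-photon energy: E = 1.175·10^-19 J (from wavelength = 1.69 μm).
N = E_total / E_photon = 0.0362 J / 1.175·10^-19 J = 3.08·10^17.

3.08·10^17 photons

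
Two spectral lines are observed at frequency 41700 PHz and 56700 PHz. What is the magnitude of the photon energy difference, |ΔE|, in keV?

62.0 keV

Using E = hf: E₁ = 2.763·10^-14 J, E₂ = 3.757·10^-14 J.
|ΔE| = |2.763·10^-14 − 3.757·10^-14| = 9.94·10^-15 J = 62.0 keV.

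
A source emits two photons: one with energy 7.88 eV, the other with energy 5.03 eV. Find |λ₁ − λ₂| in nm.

89.1 nm

Using λ = hc/E: λ₁ = 1.573 × 10^-7 m, λ₂ = 2.465 × 10^-7 m.
|Δλ| = |1.573 × 10^-7 − 2.465 × 10^-7| = 8.91 × 10^-8 m = 89.1 nm.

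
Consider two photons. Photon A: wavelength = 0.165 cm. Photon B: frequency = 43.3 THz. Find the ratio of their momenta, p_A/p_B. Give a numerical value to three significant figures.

p_A = 4.016 × 10^-31 kg·m/s (from wavelength = 0.165 cm, via p = h/λ).
p_B = 9.570 × 10^-29 kg·m/s (from frequency = 43.3 THz, via p = hf/c).
Ratio = 4.016 × 10^-31 / 9.570 × 10^-29 = 4.20 × 10^-3.

4.20 × 10^-3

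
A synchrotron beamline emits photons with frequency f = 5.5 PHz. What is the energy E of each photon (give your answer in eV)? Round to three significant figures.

22.7 eV

First convert: f = 5.5 PHz = 5.5e15 Hz.
Apply E = hf: E = 3.644e-18 J.
Converting to eV: E = 22.75 eV ≈ 22.7 eV.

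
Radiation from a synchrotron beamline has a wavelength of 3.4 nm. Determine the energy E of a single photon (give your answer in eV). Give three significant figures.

Convert to SI: λ = 3.4 nm = 3.4e-9 m.
The photon relation is E = hc/λ, giving E = 5.842e-17 J.
Converting to eV: E = 364.7 eV ≈ 365 eV.

365 eV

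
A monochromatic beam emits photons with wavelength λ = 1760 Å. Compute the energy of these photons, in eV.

(h = 6.62607015e-34 J·s, c = 2.99792458e8 m/s, 1 eV = 1.602176634e-19 J.)
In SI units: λ = 1760 Å = 1.76e-7 m.
The photon relation is E = hc/λ, giving E = 1.129e-18 J.
Converting to eV: E = 7.045 eV ≈ 7.04 eV.

7.04 eV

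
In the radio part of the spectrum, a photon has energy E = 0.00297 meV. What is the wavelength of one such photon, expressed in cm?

41.7 cm

Use h = 6.62607015e-34 J·s, c = 2.99792458e8 m/s, 1 eV = 1.602176634e-19 J.
Convert to SI: E = 0.00297 meV = 4.7585e-25 J.
Apply λ = hc/E: λ = 0.4175 m.
Converting to cm: λ = 41.75 cm ≈ 41.7 cm.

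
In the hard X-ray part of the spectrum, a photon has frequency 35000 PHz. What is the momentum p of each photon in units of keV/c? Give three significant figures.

145 keV/c

Take h = 6.62607015e-34 J·s, c = 2.99792458e8 m/s, 1 eV = 1.602176634e-19 J.
First convert: f = 35000 PHz = 3.50e19 Hz.
The photon relation is p = hf/c, giving p = 7.736e-23 kg·m/s.
Converting to keV/c: p = 144.7 keV/c ≈ 145 keV/c.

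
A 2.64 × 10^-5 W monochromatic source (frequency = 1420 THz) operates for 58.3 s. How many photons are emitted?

1.64 × 10^15 photons

Total energy: E_total = P·t = 2.64 × 10^-5 × 58.3 = 0.001539 J.
Per-photon energy: E = 9.409 × 10^-19 J.
N = E_total / E_photon = 1.64 × 10^15.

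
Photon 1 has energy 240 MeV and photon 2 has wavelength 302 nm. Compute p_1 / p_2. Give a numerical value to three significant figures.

5.85e7

p_1 = 1.283e-19 kg·m/s (from energy = 240 MeV, via p = E/c).
p_2 = 2.194e-27 kg·m/s (from wavelength = 302 nm, via p = h/λ).
Ratio = 1.283e-19 / 2.194e-27 = 5.85e7.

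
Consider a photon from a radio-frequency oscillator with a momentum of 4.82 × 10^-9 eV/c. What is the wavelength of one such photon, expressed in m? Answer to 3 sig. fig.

257 m

In SI units: p = 4.82 × 10^-9 eV/c = 2.5759 × 10^-36 kg·m/s.
Since λ = h/p for a photon, λ = 257.2 m.
So λ ≈ 257 m.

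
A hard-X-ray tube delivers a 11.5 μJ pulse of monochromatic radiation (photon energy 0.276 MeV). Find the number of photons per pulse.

2.60 × 10^8 photons

Per-photon energy: E = 4.422 × 10^-14 J (from energy = 0.276 MeV).
N = E_total / E_photon = 1.15 × 10^-5 J / 4.422 × 10^-14 J = 2.60 × 10^8.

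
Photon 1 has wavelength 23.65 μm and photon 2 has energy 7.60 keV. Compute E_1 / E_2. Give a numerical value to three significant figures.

6.90 × 10^-6

E_1 = 8.399 × 10^-21 J (from wavelength = 23.65 μm, via E = hc/λ).
E_2 = 1.218 × 10^-15 J (from energy = 7.60 keV, via E given directly).
Ratio = 8.399 × 10^-21 / 1.218 × 10^-15 = 6.90 × 10^-6.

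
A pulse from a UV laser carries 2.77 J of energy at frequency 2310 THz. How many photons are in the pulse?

1.81 × 10^18 photons

Per-photon energy: E = 1.531 × 10^-18 J (from frequency = 2310 THz).
N = E_total / E_photon = 2.77 J / 1.531 × 10^-18 J = 1.81 × 10^18.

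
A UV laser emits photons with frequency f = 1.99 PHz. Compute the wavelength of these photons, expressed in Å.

(c = 2.99792458e8 m/s.)
In SI units: f = 1.99 PHz = 1.99e15 Hz.
Apply λ = c/f: λ = 1.506e-7 m.
Converting to Å: λ = 1506 Å ≈ 1510 Å.

1510 Å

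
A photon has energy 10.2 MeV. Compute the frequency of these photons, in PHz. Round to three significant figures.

(h = 6.62607015e-34 J·s, 1 eV = 1.602176634e-19 J.)
First convert: E = 10.2 MeV = 1.6342e-12 J.
Since f = E/h for a photon, f = 2.466e21 Hz.
Converting to PHz: f = 2.466e6 PHz ≈ 2.47e6 PHz.

2.47e6 PHz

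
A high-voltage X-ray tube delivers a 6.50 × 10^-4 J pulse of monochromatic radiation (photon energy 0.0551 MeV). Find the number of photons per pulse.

Per-photon energy: E = 8.828 × 10^-15 J (from energy = 0.0551 MeV).
N = E_total / E_photon = 6.50 × 10^-4 J / 8.828 × 10^-15 J = 7.36 × 10^10.

7.36 × 10^10 photons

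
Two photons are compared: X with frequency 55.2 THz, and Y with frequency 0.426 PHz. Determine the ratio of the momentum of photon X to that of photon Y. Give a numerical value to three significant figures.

0.130

p_X = 1.220 × 10^-28 kg·m/s (from frequency = 55.2 THz, via p = hf/c).
p_Y = 9.416 × 10^-28 kg·m/s (from frequency = 0.426 PHz, via p = hf/c).
Ratio = 1.220 × 10^-28 / 9.416 × 10^-28 = 0.130.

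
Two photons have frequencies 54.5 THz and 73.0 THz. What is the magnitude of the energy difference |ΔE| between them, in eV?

0.0765 eV

Using E = hf: E₁ = 3.611 × 10^-20 J, E₂ = 4.837 × 10^-20 J.
|ΔE| = |3.611 × 10^-20 − 4.837 × 10^-20| = 1.23 × 10^-20 J = 0.0765 eV.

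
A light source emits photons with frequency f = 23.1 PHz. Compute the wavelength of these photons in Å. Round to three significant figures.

130 Å

First convert: f = 23.1 PHz = 2.31 × 10^16 Hz.
For a photon λ = c/f, so λ = 1.298 × 10^-8 m.
Converting to Å: λ = 129.8 Å ≈ 130 Å.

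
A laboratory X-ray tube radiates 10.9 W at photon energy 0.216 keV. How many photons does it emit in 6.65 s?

2.09·10^18 photons

Total energy: E_total = P·t = 10.9 × 6.65 = 72.48 J.
Per-photon energy: E = 3.461·10^-17 J.
N = E_total / E_photon = 2.09·10^18.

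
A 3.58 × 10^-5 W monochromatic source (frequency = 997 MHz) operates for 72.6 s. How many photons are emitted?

3.93 × 10^21 photons

Total energy: E_total = P·t = 3.58 × 10^-5 × 72.6 = 0.002599 J.
Per-photon energy: E = 6.606 × 10^-25 J.
N = E_total / E_photon = 3.93 × 10^21.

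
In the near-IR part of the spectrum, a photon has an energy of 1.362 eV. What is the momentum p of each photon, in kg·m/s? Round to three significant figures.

7.28 × 10^-28 kg·m/s

(c = 2.99792458 × 10^8 m/s, 1 eV = 1.602176634 × 10^-19 J.)
In SI units: E = 1.362 eV = 2.1822 × 10^-19 J.
The photon relation is p = E/c, giving p = 7.279 × 10^-28 kg·m/s.
So p ≈ 7.28 × 10^-28 kg·m/s.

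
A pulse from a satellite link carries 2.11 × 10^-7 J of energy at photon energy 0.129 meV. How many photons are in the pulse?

Per-photon energy: E = 2.067 × 10^-23 J (from energy = 0.129 meV).
N = E_total / E_photon = 2.11 × 10^-7 J / 2.067 × 10^-23 J = 1.02 × 10^16.

1.02 × 10^16 photons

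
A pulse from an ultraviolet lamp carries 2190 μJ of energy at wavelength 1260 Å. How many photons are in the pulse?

Per-photon energy: E = 1.577 × 10^-18 J (from wavelength = 1260 Å).
N = E_total / E_photon = 0.00219 J / 1.577 × 10^-18 J = 1.39 × 10^15.

1.39 × 10^15 photons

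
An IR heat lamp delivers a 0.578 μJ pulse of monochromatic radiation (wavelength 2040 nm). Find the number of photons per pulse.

Per-photon energy: E = 9.737e-20 J (from wavelength = 2040 nm).
N = E_total / E_photon = 5.78e-7 J / 9.737e-20 J = 5.94e12.

5.94e12 photons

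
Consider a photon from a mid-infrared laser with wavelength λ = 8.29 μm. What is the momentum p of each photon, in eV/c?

0.150 eV/c

In SI units: λ = 8.29 μm = 8.29 × 10^-6 m.
Apply p = h/λ: p = 7.993 × 10^-29 kg·m/s.
Converting to eV/c: p = 0.1496 eV/c ≈ 0.150 eV/c.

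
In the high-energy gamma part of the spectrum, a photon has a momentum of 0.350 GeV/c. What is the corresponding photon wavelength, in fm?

3.54 fm

Take h = 6.62607015·10^-34 J·s, c = 2.99792458·10^8 m/s, 1 eV = 1.602176634·10^-19 J.
Convert to SI: p = 0.350 GeV/c = 1.8705·10^-19 kg·m/s.
Apply λ = h/p: λ = 3.542·10^-15 m.
Converting to fm: λ = 3.542 fm ≈ 3.54 fm.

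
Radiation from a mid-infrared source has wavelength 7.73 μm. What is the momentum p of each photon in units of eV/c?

0.160 eV/c

First convert: λ = 7.73 μm = 7.73 × 10^-6 m.
The photon relation is p = h/λ, giving p = 8.572 × 10^-29 kg·m/s.
Converting to eV/c: p = 0.1604 eV/c ≈ 0.160 eV/c.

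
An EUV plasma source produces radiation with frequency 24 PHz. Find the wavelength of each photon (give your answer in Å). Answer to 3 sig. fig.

125 Å

Take c = 2.99792458 × 10^8 m/s.
First convert: f = 24 PHz = 2.4 × 10^16 Hz.
For a photon λ = c/f, so λ = 1.249 × 10^-8 m.
Converting to Å: λ = 124.9 Å ≈ 125 Å.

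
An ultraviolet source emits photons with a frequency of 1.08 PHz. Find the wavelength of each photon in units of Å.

2780 Å

Convert to SI: f = 1.08 PHz = 1.08e15 Hz.
Since λ = c/f for a photon, λ = 2.776e-7 m.
Converting to Å: λ = 2776 Å ≈ 2780 Å.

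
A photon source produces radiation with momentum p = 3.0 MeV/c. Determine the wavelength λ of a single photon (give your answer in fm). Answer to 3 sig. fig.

First convert: p = 3.0 MeV/c = 1.6033 × 10^-21 kg·m/s.
For a photon λ = h/p, so λ = 4.133 × 10^-13 m.
Converting to fm: λ = 413.3 fm ≈ 413 fm.

413 fm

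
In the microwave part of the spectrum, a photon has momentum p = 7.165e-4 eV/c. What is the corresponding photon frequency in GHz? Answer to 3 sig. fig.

Convert to SI: p = 7.165e-4 eV/c = 3.8292e-31 kg·m/s.
For a photon f = pc/h, so f = 1.732e11 Hz.
Converting to GHz: f = 173.2 GHz ≈ 173 GHz.

173 GHz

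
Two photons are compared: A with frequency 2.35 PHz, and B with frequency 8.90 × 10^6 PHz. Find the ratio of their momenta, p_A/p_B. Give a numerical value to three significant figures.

2.64 × 10^-7

p_A = 5.194 × 10^-27 kg·m/s (from frequency = 2.35 PHz, via p = hf/c).
p_B = 1.967 × 10^-20 kg·m/s (from frequency = 8.90 × 10^6 PHz, via p = hf/c).
Ratio = 5.194 × 10^-27 / 1.967 × 10^-20 = 2.64 × 10^-7.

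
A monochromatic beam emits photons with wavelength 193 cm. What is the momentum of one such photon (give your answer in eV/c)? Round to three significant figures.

First convert: λ = 193 cm = 1.93 m.
Apply p = h/λ: p = 3.433 × 10^-34 kg·m/s.
Converting to eV/c: p = 6.424 × 10^-7 eV/c ≈ 6.42 × 10^-7 eV/c.

6.42 × 10^-7 eV/c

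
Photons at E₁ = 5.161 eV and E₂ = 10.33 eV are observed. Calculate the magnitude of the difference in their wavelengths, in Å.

1200 Å

Using λ = hc/E: λ₁ = 2.4023·10^-7 m, λ₂ = 1.2002·10^-7 m.
|Δλ| = |2.4023·10^-7 − 1.2002·10^-7| = 1.20·10^-7 m = 1200 Å.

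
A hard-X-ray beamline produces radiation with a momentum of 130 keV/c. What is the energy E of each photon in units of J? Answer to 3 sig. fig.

2.08 × 10^-14 J

(c = 2.99792458 × 10^8 m/s, 1 eV = 1.602176634 × 10^-19 J.)
First convert: p = 130 keV/c = 6.9476 × 10^-23 kg·m/s.
Apply E = pc: E = 2.083 × 10^-14 J.
So E ≈ 2.08 × 10^-14 J.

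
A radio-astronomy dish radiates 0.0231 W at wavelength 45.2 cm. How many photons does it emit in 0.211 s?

Total energy: E_total = P·t = 0.0231 × 0.211 = 0.004874 J.
Per-photon energy: E = 4.395 × 10^-25 J.
N = E_total / E_photon = 1.11 × 10^22.

1.11 × 10^22 photons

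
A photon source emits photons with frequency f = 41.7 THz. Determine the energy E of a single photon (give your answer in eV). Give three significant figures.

Take h = 6.62607015e-34 J·s, 1 eV = 1.602176634e-19 J.
First convert: f = 41.7 THz = 4.17e13 Hz.
For a photon E = hf, so E = 2.763e-20 J.
Converting to eV: E = 0.1725 eV ≈ 0.172 eV.

0.172 eV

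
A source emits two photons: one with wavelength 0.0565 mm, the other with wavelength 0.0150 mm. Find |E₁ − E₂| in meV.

60.7 meV

Using E = hc/λ: E₁ = 3.516e-21 J, E₂ = 1.324e-20 J.
|ΔE| = |3.516e-21 − 1.324e-20| = 9.73e-21 J = 60.7 meV.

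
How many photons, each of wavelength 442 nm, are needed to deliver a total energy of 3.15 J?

7.01e18 photons

Per-photon energy: E = 4.494e-19 J (from wavelength = 442 nm).
N = E_total / E_photon = 3.15 J / 4.494e-19 J = 7.01e18.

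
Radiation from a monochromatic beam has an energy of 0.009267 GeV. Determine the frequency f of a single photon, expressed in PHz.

Take h = 6.62607015·10^-34 J·s, 1 eV = 1.602176634·10^-19 J.
In SI units: E = 0.009267 GeV = 1.4847·10^-12 J.
For a photon f = E/h, so f = 2.241·10^21 Hz.
Converting to PHz: f = 2.241·10^6 PHz ≈ 2.24·10^6 PHz.

2.24·10^6 PHz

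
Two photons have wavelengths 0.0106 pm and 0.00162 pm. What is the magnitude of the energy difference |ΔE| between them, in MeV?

Using E = hc/λ: E₁ = 1.874e-11 J, E₂ = 1.226e-10 J.
|ΔE| = |1.874e-11 − 1.226e-10| = 1.04e-10 J = 648 MeV.

648 MeV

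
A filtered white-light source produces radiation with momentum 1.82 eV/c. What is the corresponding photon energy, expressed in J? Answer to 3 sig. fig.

Convert to SI: p = 1.82 eV/c = 9.7266 × 10^-28 kg·m/s.
The photon relation is E = pc, giving E = 2.916 × 10^-19 J.
So E ≈ 2.92 × 10^-19 J.

2.92 × 10^-19 J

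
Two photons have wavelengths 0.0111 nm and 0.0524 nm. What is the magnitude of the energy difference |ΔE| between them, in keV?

88.0 keV

Using E = hc/λ: E₁ = 1.790 × 10^-14 J, E₂ = 3.791 × 10^-15 J.
|ΔE| = |1.790 × 10^-14 − 3.791 × 10^-15| = 1.41 × 10^-14 J = 88.0 keV.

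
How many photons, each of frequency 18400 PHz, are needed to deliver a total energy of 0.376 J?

3.08e13 photons

Per-photon energy: E = 1.219e-14 J (from frequency = 18400 PHz).
N = E_total / E_photon = 0.376 J / 1.219e-14 J = 3.08e13.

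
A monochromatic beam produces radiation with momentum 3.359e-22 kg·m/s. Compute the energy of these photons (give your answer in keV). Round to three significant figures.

Use c = 2.99792458e8 m/s, 1 eV = 1.602176634e-19 J.
Apply E = pc: E = 1.007e-13 J.
Converting to keV: E = 628.5 keV ≈ 629 keV.

629 keV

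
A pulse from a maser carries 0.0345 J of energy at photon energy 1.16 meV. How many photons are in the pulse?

Per-photon energy: E = 1.859 × 10^-22 J (from energy = 1.16 meV).
N = E_total / E_photon = 0.0345 J / 1.859 × 10^-22 J = 1.86 × 10^20.

1.86 × 10^20 photons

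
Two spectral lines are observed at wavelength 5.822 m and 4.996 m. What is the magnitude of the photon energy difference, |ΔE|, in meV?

Using E = hc/λ: E₁ = 3.4120·10^-26 J, E₂ = 3.9761·10^-26 J.
|ΔE| = |3.4120·10^-26 − 3.9761·10^-26| = 5.64·10^-27 J = 3.52·10^-5 meV.

3.52·10^-5 meV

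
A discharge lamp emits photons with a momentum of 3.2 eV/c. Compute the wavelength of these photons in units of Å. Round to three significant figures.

3870 Å

Take h = 6.62607015 × 10^-34 J·s, c = 2.99792458 × 10^8 m/s, 1 eV = 1.602176634 × 10^-19 J.
In SI units: p = 3.2 eV/c = 1.7102 × 10^-27 kg·m/s.
For a photon λ = h/p, so λ = 3.875 × 10^-7 m.
Converting to Å: λ = 3875 Å ≈ 3870 Å.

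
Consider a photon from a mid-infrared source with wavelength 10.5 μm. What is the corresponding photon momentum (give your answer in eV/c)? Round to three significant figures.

(h = 6.62607015e-34 J·s, c = 2.99792458e8 m/s, 1 eV = 1.602176634e-19 J.)
In SI units: λ = 10.5 μm = 1.05e-5 m.
Since p = h/λ for a photon, p = 6.311e-29 kg·m/s.
Converting to eV/c: p = 0.1181 eV/c ≈ 0.118 eV/c.

0.118 eV/c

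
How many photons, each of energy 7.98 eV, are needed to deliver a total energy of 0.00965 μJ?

Per-photon energy: E = 1.279e-18 J (from energy = 7.98 eV).
N = E_total / E_photon = 9.65e-9 J / 1.279e-18 J = 7.55e9.

7.55e9 photons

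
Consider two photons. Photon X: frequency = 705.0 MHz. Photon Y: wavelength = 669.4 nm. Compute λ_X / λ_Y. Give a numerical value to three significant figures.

λ_X = 0.4252 m (from frequency = 705.0 MHz, via λ = c/f).
λ_Y = 6.694 × 10^-7 m (from wavelength = 669.4 nm, via λ given directly).
Ratio = 0.4252 / 6.694 × 10^-7 = 6.35 × 10^5.

6.35 × 10^5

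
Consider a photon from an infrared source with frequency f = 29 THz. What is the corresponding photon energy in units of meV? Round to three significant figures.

Take h = 6.62607015 × 10^-34 J·s, 1 eV = 1.602176634 × 10^-19 J.
First convert: f = 29 THz = 2.9 × 10^13 Hz.
The photon relation is E = hf, giving E = 1.922 × 10^-20 J.
Converting to meV: E = 119.9 meV ≈ 120 meV.

120 meV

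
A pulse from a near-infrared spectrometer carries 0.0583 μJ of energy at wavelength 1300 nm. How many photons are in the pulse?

3.82·10^11 photons

Per-photon energy: E = 1.528·10^-19 J (from wavelength = 1300 nm).
N = E_total / E_photon = 5.83·10^-8 J / 1.528·10^-19 J = 3.82·10^11.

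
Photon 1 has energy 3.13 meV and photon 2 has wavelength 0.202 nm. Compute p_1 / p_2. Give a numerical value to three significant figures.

5.10 × 10^-7

p_1 = 1.673 × 10^-30 kg·m/s (from energy = 3.13 meV, via p = E/c).
p_2 = 3.280 × 10^-24 kg·m/s (from wavelength = 0.202 nm, via p = h/λ).
Ratio = 1.673 × 10^-30 / 3.280 × 10^-24 = 5.10 × 10^-7.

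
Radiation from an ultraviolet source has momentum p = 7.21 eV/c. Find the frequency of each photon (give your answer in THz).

First convert: p = 7.21 eV/c = 3.8532·10^-27 kg·m/s.
The photon relation is f = pc/h, giving f = 1.743·10^15 Hz.
Converting to THz: f = 1743 THz ≈ 1740 THz.

1740 THz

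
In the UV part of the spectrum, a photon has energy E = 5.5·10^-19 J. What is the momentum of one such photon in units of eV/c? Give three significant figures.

Since p = E/c for a photon, p = 1.835·10^-27 kg·m/s.
Converting to eV/c: p = 3.433 eV/c ≈ 3.43 eV/c.

3.43 eV/c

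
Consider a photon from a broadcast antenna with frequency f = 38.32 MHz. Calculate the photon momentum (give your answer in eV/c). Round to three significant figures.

Use h = 6.62607015e-34 J·s, c = 2.99792458e8 m/s, 1 eV = 1.602176634e-19 J.
First convert: f = 38.32 MHz = 3.832e7 Hz.
The photon relation is p = hf/c, giving p = 8.470e-35 kg·m/s.
Converting to eV/c: p = 1.585e-7 eV/c ≈ 1.58e-7 eV/c.

1.58e-7 eV/c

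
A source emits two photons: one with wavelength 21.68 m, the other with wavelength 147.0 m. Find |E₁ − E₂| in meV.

4.88·10^-5 meV

Using E = hc/λ: E₁ = 9.1626·10^-27 J, E₂ = 1.3513·10^-27 J.
|ΔE| = |9.1626·10^-27 − 1.3513·10^-27| = 7.81·10^-27 J = 4.88·10^-5 meV.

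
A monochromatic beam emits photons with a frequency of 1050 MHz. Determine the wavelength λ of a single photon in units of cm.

28.6 cm

Take c = 2.99792458 × 10^8 m/s.
In SI units: f = 1050 MHz = 1.05 × 10^9 Hz.
Since λ = c/f for a photon, λ = 0.2855 m.
Converting to cm: λ = 28.55 cm ≈ 28.6 cm.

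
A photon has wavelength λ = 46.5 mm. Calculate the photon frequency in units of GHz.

6.45 GHz

Use c = 2.99792458e8 m/s.
In SI units: λ = 46.5 mm = 0.0465 m.
For a photon f = c/λ, so f = 6.447e9 Hz.
Converting to GHz: f = 6.447 GHz ≈ 6.45 GHz.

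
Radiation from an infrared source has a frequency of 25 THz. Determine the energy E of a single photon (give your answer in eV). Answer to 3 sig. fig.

0.103 eV

(h = 6.62607015 × 10^-34 J·s, 1 eV = 1.602176634 × 10^-19 J.)
Convert to SI: f = 25 THz = 2.5 × 10^13 Hz.
For a photon E = hf, so E = 1.657 × 10^-20 J.
Converting to eV: E = 0.1034 eV ≈ 0.103 eV.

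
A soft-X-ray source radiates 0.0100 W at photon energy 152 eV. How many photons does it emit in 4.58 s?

1.88·10^15 photons

Total energy: E_total = P·t = 0.0100 × 4.58 = 0.04580 J.
Per-photon energy: E = 2.435·10^-17 J.
N = E_total / E_photon = 1.88·10^15.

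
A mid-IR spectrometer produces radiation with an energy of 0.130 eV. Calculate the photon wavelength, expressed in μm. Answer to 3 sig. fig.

9.54 μm

Take h = 6.62607015 × 10^-34 J·s, c = 2.99792458 × 10^8 m/s, 1 eV = 1.602176634 × 10^-19 J.
Convert to SI: E = 0.130 eV = 2.0828 × 10^-20 J.
The photon relation is λ = hc/E, giving λ = 9.537 × 10^-6 m.
Converting to μm: λ = 9.537 μm ≈ 9.54 μm.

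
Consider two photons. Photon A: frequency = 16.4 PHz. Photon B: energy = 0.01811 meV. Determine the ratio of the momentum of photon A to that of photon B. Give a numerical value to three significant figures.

p_A = 3.625 × 10^-26 kg·m/s (from frequency = 16.4 PHz, via p = hf/c).
p_B = 9.679 × 10^-33 kg·m/s (from energy = 0.01811 meV, via p = E/c).
Ratio = 3.625 × 10^-26 / 9.679 × 10^-33 = 3.75 × 10^6.

3.75 × 10^6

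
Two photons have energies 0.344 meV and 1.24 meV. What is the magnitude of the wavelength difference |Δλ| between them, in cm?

Using λ = hc/E: λ₁ = 0.003604 m, λ₂ = 9.999·10^-4 m.
|Δλ| = |0.003604 − 9.999·10^-4| = 0.00260 m = 0.260 cm.

0.260 cm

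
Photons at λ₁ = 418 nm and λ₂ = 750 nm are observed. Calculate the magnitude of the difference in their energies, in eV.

1.31 eV

Using E = hc/λ: E₁ = 4.752·10^-19 J, E₂ = 2.649·10^-19 J.
|ΔE| = |4.752·10^-19 − 2.649·10^-19| = 2.10·10^-19 J = 1.31 eV.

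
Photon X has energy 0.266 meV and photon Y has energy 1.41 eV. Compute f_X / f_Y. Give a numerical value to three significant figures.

1.89e-4

f_X = 6.432e10 Hz (from energy = 0.266 meV, via f = E/h).
f_Y = 3.409e14 Hz (from energy = 1.41 eV, via f = E/h).
Ratio = 6.432e10 / 3.409e14 = 1.89e-4.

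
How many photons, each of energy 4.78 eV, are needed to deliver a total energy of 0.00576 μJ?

Per-photon energy: E = 7.658e-19 J (from energy = 4.78 eV).
N = E_total / E_photon = 5.76e-9 J / 7.658e-19 J = 7.52e9.

7.52e9 photons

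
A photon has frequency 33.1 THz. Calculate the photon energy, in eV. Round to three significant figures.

0.137 eV

In SI units: f = 33.1 THz = 3.31e13 Hz.
Apply E = hf: E = 2.193e-20 J.
Converting to eV: E = 0.1369 eV ≈ 0.137 eV.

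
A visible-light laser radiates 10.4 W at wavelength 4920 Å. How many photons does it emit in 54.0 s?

1.39·10^21 photons

Total energy: E_total = P·t = 10.4 × 54.0 = 561.6 J.
Per-photon energy: E = 4.037·10^-19 J.
N = E_total / E_photon = 1.39·10^21.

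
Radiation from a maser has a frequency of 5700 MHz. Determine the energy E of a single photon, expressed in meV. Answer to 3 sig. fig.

In SI units: f = 5700 MHz = 5.7·10^9 Hz.
The photon relation is E = hf, giving E = 3.777·10^-24 J.
Converting to meV: E = 0.02357 meV ≈ 0.0236 meV.

0.0236 meV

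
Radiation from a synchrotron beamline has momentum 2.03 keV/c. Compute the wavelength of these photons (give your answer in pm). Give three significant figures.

611 pm

Convert to SI: p = 2.03 keV/c = 1.0849 × 10^-24 kg·m/s.
The photon relation is λ = h/p, giving λ = 6.108 × 10^-10 m.
Converting to pm: λ = 610.8 pm ≈ 611 pm.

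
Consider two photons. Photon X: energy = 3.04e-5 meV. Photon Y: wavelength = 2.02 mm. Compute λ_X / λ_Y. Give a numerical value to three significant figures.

2.02e4

λ_X = 40.78 m (from energy = 3.04e-5 meV, via λ = hc/E).
λ_Y = 0.002020 m (from wavelength = 2.02 mm, via λ given directly).
Ratio = 40.78 / 0.002020 = 2.02e4.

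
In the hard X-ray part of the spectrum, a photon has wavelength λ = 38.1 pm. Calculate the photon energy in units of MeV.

0.0325 MeV

First convert: λ = 38.1 pm = 3.81e-11 m.
Since E = hc/λ for a photon, E = 5.214e-15 J.
Converting to MeV: E = 0.03254 MeV ≈ 0.0325 MeV.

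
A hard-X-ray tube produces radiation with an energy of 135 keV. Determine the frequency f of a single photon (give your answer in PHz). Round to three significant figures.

3.26 × 10^4 PHz

First convert: E = 135 keV = 2.1629 × 10^-14 J.
The photon relation is f = E/h, giving f = 3.264 × 10^19 Hz.
Converting to PHz: f = 32640 PHz ≈ 3.26 × 10^4 PHz.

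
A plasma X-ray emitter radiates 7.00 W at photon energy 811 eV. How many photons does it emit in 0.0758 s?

Total energy: E_total = P·t = 7.00 × 0.0758 = 0.5306 J.
Per-photon energy: E = 1.299e-16 J.
N = E_total / E_photon = 4.08e15.

4.08e15 photons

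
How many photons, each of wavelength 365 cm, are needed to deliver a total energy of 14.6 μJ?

2.68e20 photons

Per-photon energy: E = 5.442e-26 J (from wavelength = 365 cm).
N = E_total / E_photon = 1.46e-5 J / 5.442e-26 J = 2.68e20.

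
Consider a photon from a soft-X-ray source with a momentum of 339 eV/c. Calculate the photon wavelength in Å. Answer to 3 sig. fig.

Use h = 6.62607015e-34 J·s, c = 2.99792458e8 m/s, 1 eV = 1.602176634e-19 J.
In SI units: p = 339 eV/c = 1.8117e-25 kg·m/s.
Apply λ = h/p: λ = 3.657e-9 m.
Converting to Å: λ = 36.57 Å ≈ 36.6 Å.

36.6 Å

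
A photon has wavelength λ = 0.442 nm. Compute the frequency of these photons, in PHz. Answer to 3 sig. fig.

Use c = 2.99792458 × 10^8 m/s.
First convert: λ = 0.442 nm = 4.42 × 10^-10 m.
Apply f = c/λ: f = 6.783 × 10^17 Hz.
Converting to PHz: f = 678.3 PHz ≈ 678 PHz.

678 PHz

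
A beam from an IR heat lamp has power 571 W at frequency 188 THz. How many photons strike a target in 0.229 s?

Total energy: E_total = P·t = 571 × 0.229 = 130.8 J.
Per-photon energy: E = 1.246e-19 J.
N = E_total / E_photon = 1.05e21.

1.05e21 photons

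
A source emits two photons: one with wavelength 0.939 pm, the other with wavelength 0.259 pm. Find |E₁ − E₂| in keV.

Using E = hc/λ: E₁ = 2.115e-13 J, E₂ = 7.670e-13 J.
|ΔE| = |2.115e-13 − 7.670e-13| = 5.55e-13 J = 3470 keV.

3470 keV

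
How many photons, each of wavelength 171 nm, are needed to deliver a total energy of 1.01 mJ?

Per-photon energy: E = 1.162 × 10^-18 J (from wavelength = 171 nm).
N = E_total / E_photon = 0.00101 J / 1.162 × 10^-18 J = 8.69 × 10^14.

8.69 × 10^14 photons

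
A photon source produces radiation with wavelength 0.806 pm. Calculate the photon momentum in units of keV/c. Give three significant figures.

1540 keV/c

First convert: λ = 0.806 pm = 8.06e-13 m.
For a photon p = h/λ, so p = 8.221e-22 kg·m/s.
Converting to keV/c: p = 1538 keV/c ≈ 1540 keV/c.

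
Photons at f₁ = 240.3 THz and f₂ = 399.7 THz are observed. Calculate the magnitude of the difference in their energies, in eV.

Using E = hf: E₁ = 1.5922 × 10^-19 J, E₂ = 2.6484 × 10^-19 J.
|ΔE| = |1.5922 × 10^-19 − 2.6484 × 10^-19| = 1.06 × 10^-19 J = 0.659 eV.

0.659 eV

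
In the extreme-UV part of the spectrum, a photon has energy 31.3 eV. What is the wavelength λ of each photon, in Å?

396 Å

In SI units: E = 31.3 eV = 5.0148e-18 J.
Apply λ = hc/E: λ = 3.961e-8 m.
Converting to Å: λ = 396.1 Å ≈ 396 Å.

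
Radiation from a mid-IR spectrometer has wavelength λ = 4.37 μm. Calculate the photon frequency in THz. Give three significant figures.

Use c = 2.99792458e8 m/s.
First convert: λ = 4.37 μm = 4.37e-6 m.
Since f = c/λ for a photon, f = 6.860e13 Hz.
Converting to THz: f = 68.60 THz ≈ 68.6 THz.

68.6 THz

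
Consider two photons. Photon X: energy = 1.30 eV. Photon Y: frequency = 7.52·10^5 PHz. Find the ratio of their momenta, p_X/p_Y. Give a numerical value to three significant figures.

p_X = 6.948·10^-28 kg·m/s (from energy = 1.30 eV, via p = E/c).
p_Y = 1.662·10^-21 kg·m/s (from frequency = 7.52·10^5 PHz, via p = hf/c).
Ratio = 6.948·10^-28 / 1.662·10^-21 = 4.18·10^-7.

4.18·10^-7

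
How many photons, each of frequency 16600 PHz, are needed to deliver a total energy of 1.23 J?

1.12e14 photons

Per-photon energy: E = 1.100e-14 J (from frequency = 16600 PHz).
N = E_total / E_photon = 1.23 J / 1.100e-14 J = 1.12e14.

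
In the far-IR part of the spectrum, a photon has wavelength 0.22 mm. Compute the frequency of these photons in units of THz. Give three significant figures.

1.36 THz

(c = 2.99792458·10^8 m/s.)
First convert: λ = 0.22 mm = 2.2·10^-4 m.
Apply f = c/λ: f = 1.363·10^12 Hz.
Converting to THz: f = 1.363 THz ≈ 1.36 THz.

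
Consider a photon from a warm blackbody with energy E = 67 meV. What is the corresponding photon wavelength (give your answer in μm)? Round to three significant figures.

(h = 6.62607015e-34 J·s, c = 2.99792458e8 m/s, 1 eV = 1.602176634e-19 J.)
Convert to SI: E = 67 meV = 1.0735e-20 J.
The photon relation is λ = hc/E, giving λ = 1.851e-5 m.
Converting to μm: λ = 18.51 μm ≈ 18.5 μm.

18.5 μm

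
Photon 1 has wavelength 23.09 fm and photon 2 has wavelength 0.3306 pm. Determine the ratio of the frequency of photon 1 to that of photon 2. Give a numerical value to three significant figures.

f_1 = 1.298e22 Hz (from wavelength = 23.09 fm, via f = c/λ).
f_2 = 9.068e20 Hz (from wavelength = 0.3306 pm, via f = c/λ).
Ratio = 1.298e22 / 9.068e20 = 14.3.

14.3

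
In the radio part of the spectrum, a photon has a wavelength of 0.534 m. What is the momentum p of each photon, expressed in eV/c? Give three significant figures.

(h = 6.62607015·10^-34 J·s, c = 2.99792458·10^8 m/s, 1 eV = 1.602176634·10^-19 J.)
Since p = h/λ for a photon, p = 1.241·10^-33 kg·m/s.
Converting to eV/c: p = 2.322·10^-6 eV/c ≈ 2.32·10^-6 eV/c.

2.32·10^-6 eV/c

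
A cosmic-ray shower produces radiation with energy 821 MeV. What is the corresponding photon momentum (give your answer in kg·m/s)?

4.39 × 10^-19 kg·m/s

In SI units: E = 821 MeV = 1.3154 × 10^-10 J.
Since p = E/c for a photon, p = 4.388 × 10^-19 kg·m/s.
So p ≈ 4.39 × 10^-19 kg·m/s.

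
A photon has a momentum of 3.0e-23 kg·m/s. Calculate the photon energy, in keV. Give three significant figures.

(c = 2.99792458e8 m/s, 1 eV = 1.602176634e-19 J.)
For a photon E = pc, so E = 8.994e-15 J.
Converting to keV: E = 56.13 keV ≈ 56.1 keV.

56.1 keV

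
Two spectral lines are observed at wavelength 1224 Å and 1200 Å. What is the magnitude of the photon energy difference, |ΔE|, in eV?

Using E = hc/λ: E₁ = 1.6229 × 10^-18 J, E₂ = 1.6554 × 10^-18 J.
|ΔE| = |1.6229 × 10^-18 − 1.6554 × 10^-18| = 3.25 × 10^-20 J = 0.203 eV.

0.203 eV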